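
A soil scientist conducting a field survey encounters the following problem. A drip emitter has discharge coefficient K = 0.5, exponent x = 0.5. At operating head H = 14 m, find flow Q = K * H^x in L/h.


Q = K * H^x
  = 0.5 * 14^0.5
  = 0.5 * 3.7417
  = 1.87 L/h


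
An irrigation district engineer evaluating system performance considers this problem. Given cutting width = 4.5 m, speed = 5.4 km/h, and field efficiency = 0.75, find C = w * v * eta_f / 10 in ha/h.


C = w * v * eta_f / 10
  = 4.5 * 5.4 * 0.75 / 10
  = 18.23 / 10
  = 1.82 ha/h


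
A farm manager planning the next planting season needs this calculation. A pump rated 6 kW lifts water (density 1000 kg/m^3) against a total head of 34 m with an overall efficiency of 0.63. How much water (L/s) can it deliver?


Q = (P * 1000 * eta) / (rho * g * H)
  = (6 * 1000 * 0.63) / (1000 * 9.81 * 34)
  = 3780 / 333540
  = 0.01133 m^3/s = 11.33 L/s


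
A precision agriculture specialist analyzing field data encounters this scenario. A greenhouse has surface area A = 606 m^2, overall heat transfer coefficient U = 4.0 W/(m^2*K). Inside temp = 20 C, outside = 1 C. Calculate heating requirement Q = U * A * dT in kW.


dT = 20 - (1) = 19 K
Q = U * A * dT
  = 4.0 * 606 * 19
  = 46056 W = 46.06 kW


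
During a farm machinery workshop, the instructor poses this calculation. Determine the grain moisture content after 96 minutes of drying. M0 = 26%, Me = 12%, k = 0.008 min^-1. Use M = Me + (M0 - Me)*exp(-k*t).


M = Me + (M0 - Me) * e^(-k*t)
  = 12 + (26 - 12) * e^(-0.008*96)
  = 12 + 14 * e^(-0.768)
  = 12 + 14 * 0.46394
  = 12 + 6.4952
  = 18.50%


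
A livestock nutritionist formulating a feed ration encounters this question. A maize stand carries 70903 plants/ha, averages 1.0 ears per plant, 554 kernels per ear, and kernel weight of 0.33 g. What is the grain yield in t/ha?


Y = density * ears * kernels * kw
  = 70903 * 1.0 * 554 * 0.33 g/ha
  = 12962486.46 g/ha
  = 12962.49 kg/ha = 12.96 t/ha


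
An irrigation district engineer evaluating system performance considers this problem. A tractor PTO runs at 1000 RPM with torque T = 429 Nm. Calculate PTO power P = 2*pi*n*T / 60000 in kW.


P = 2*pi*n*T / 60000
  = 2*pi * 1000 * 429 / 60000
  = 2695486.50 / 60000
  = 44.92 kW


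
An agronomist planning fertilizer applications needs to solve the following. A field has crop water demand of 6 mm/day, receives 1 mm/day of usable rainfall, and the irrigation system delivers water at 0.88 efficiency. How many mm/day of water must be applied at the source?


IWR = (ETc - Pe) / Ea
    = (6 - 1) / 0.88
    = 5 / 0.88
    = 5.68 mm/day


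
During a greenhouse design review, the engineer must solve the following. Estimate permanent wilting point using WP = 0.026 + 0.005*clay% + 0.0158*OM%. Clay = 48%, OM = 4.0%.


WP = 0.026 + 0.005*48 + 0.0158*4.0
   = 0.026 + 0.2400 + 0.0632
   = 0.3292


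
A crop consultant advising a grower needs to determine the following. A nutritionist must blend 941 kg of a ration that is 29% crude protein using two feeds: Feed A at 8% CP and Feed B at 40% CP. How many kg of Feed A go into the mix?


parts_A = CP_b - target = 40 - 29 = 11
parts_B = target - CP_a = 29 - 8 = 21
total_parts = 11 + 21 = 32
Feed A = 941 * 11 / 32 = 323.47 kg
Feed B = 941 * 21 / 32 = 617.53 kg

323.47 kg


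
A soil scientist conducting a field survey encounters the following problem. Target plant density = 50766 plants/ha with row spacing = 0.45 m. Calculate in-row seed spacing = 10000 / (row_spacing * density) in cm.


spacing = 10000 / (row_sp * density)
        = 10000 / (0.45 * 50766)
        = 10000 / 22844.70
        = 0.43774 m = 43.77 cm


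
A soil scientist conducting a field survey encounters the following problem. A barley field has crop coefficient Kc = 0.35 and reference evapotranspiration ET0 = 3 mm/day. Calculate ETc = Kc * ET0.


ETc = Kc * ET0
    = 0.35 * 3
    = 1.05 mm/day


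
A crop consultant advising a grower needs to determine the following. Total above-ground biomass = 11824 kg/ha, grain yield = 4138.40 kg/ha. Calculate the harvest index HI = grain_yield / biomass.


HI = grain_yield / biomass
   = 4138.40 / 11824
   = 0.35


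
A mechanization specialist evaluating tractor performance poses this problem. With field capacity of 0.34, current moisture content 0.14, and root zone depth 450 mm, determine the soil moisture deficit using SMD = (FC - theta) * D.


SMD = (FC - theta) * D
    = (0.34 - 0.14) * 450
    = 0.200 * 450
    = 90 mm


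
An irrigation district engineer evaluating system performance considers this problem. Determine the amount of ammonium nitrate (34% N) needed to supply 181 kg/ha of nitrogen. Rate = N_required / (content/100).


Rate = N_required / (N_content / 100)
     = 181 / (34 / 100)
     = 181 / 0.34
     = 532.35 kg/ha


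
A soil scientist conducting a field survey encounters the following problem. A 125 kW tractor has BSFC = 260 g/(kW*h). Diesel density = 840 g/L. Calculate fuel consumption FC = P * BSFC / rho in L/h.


FC = P * BSFC / rho_fuel
   = 125 * 260 / 840
   = 32500 / 840
   = 38.69 L/h


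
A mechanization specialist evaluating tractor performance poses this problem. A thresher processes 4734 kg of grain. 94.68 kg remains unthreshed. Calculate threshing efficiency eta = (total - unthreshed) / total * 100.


eta = (total - unthreshed) / total * 100
    = (4734 - 94.68) / 4734 * 100
    = 4639.32 / 4734 * 100
    = 98%


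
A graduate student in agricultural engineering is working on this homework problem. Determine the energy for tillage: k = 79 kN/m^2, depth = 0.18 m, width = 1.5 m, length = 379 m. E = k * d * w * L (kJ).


E = k * d * w * L
  = 79 * 0.18 * 1.5 * 379
  = 8084.07 kJ


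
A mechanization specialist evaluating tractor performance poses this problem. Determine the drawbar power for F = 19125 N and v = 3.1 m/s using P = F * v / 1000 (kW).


P = F * v / 1000
  = 19125 * 3.1 / 1000
  = 59287.50 / 1000
  = 59.29 kW


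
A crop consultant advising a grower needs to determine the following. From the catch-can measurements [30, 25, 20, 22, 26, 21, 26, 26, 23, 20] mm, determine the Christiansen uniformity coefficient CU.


xbar = 239 / 10 = 23.900
sum|xi - xbar| = 27
CU = 100 * (1 - 27 / (10 * 23.900))
   = 100 * (1 - 0.1130)
   = 88.70%


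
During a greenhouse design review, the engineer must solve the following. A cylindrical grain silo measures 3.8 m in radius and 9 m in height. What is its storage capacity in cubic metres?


V = pi * r^2 * h
  = pi * 3.8^2 * 9
  = pi * 14.44 * 9
  = 408.28 m^3


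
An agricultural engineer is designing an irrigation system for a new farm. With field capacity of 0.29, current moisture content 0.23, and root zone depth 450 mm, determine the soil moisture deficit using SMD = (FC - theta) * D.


SMD = (FC - theta) * D
    = (0.29 - 0.23) * 450
    = 0.060 * 450
    = 27 mm


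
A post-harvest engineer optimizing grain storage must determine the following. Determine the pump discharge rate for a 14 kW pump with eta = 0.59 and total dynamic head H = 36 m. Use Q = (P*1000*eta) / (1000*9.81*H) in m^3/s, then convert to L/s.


Q = (P * 1000 * eta) / (rho * g * H)
  = (14 * 1000 * 0.59) / (1000 * 9.81 * 36)
  = 8260 / 353160
  = 0.02339 m^3/s = 23.39 L/s


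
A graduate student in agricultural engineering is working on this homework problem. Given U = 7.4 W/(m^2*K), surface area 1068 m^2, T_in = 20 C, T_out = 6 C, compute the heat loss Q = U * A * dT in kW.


dT = 20 - (6) = 14 K
Q = U * A * dT
  = 7.4 * 1068 * 14
  = 110644.80 W = 110.64 kW


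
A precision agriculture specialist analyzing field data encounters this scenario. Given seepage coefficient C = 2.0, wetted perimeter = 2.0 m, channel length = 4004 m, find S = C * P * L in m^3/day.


S = C * P * L
  = 2.0 * 2.0 * 4004
  = 16016 m^3/day


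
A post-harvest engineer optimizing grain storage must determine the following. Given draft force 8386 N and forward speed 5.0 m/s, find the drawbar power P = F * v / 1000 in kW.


P = F * v / 1000
  = 8386 * 5.0 / 1000
  = 41930 / 1000
  = 41.93 kW


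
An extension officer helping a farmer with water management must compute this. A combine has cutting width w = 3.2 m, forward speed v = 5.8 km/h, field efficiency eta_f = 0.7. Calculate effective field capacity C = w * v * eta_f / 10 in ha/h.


C = w * v * eta_f / 10
  = 3.2 * 5.8 * 0.7 / 10
  = 12.99 / 10
  = 1.30 ha/h


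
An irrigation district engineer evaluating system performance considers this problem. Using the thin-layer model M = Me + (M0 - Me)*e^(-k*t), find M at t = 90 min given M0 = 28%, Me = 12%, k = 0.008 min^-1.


M = Me + (M0 - Me) * e^(-k*t)
  = 12 + (28 - 12) * e^(-0.008*90)
  = 12 + 16 * e^(-0.720)
  = 12 + 16 * 0.48675
  = 12 + 7.7880
  = 19.79%


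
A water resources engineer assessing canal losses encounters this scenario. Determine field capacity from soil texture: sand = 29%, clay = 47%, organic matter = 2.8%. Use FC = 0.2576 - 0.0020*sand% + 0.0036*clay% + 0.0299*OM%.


FC = 0.2576 - 0.0020*29 + 0.0036*47 + 0.0299*2.8
   = 0.2576 - 0.0580 + 0.1692 + 0.0837
   = 0.4525


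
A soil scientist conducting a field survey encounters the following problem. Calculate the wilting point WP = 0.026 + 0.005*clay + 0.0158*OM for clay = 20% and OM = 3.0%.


WP = 0.026 + 0.005*20 + 0.0158*3.0
   = 0.026 + 0.1000 + 0.0474
   = 0.1734


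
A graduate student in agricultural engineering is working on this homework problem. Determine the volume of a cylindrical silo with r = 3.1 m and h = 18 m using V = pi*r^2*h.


V = pi * r^2 * h
  = pi * 3.1^2 * 18
  = pi * 9.61 * 18
  = 543.43 m^3


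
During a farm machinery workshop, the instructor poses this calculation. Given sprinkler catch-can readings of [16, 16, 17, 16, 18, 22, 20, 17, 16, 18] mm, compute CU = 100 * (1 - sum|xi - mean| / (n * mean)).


xbar = 176 / 10 = 17.600
sum|xi - xbar| = 15.200
CU = 100 * (1 - 15.200 / (10 * 17.600))
   = 100 * (1 - 0.0864)
   = 91.36%


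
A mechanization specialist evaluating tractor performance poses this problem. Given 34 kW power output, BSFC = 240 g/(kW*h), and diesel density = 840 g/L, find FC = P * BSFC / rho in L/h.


FC = P * BSFC / rho_fuel
   = 34 * 240 / 840
   = 8160 / 840
   = 9.71 L/h


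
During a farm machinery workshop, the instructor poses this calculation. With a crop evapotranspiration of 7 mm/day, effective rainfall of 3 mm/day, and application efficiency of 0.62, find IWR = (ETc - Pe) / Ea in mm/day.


IWR = (ETc - Pe) / Ea
    = (7 - 3) / 0.62
    = 4 / 0.62
    = 6.45 mm/day


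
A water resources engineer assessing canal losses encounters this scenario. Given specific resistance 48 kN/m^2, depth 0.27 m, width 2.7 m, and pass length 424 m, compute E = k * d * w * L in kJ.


E = k * d * w * L
  = 48 * 0.27 * 2.7 * 424
  = 14836.61 kJ


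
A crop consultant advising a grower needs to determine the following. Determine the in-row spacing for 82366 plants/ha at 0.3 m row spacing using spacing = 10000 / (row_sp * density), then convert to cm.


spacing = 10000 / (row_sp * density)
        = 10000 / (0.3 * 82366)
        = 10000 / 24709.80
        = 0.40470 m = 40.47 cm


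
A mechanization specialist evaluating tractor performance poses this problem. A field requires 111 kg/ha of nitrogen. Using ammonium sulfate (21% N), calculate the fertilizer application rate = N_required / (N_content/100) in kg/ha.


Rate = N_required / (N_content / 100)
     = 111 / (21 / 100)
     = 111 / 0.21
     = 528.57 kg/ha


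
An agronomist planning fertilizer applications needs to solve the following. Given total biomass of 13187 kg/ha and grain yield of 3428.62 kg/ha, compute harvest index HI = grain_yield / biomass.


HI = grain_yield / biomass
   = 3428.62 / 13187
   = 0.26


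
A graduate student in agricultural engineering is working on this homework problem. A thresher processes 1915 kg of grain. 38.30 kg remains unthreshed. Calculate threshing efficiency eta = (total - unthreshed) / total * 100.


eta = (total - unthreshed) / total * 100
    = (1915 - 38.30) / 1915 * 100
    = 1876.70 / 1915 * 100
    = 98%


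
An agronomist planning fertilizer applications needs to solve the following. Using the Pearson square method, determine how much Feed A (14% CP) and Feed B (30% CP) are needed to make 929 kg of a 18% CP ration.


parts_A = CP_b - target = 30 - 18 = 12
parts_B = target - CP_a = 18 - 14 = 4
total_parts = 12 + 4 = 16
Feed A = 929 * 12 / 16 = 696.75 kg
Feed B = 929 * 4 / 16 = 232.25 kg

696.75 kg


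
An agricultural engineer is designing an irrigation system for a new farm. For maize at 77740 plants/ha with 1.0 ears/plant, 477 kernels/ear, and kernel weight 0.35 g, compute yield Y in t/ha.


Y = density * ears * kernels * kw
  = 77740 * 1.0 * 477 * 0.35 g/ha
  = 12978693 g/ha
  = 12978.69 kg/ha = 12.98 t/ha


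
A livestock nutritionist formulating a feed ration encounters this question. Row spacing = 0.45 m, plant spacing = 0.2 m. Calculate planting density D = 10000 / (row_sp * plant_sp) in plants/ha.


D = 10000 / (row_sp * plant_sp)
  = 10000 / (0.45 * 0.2)
  = 10000 / 0.0900
  = 111111.11 plants/ha


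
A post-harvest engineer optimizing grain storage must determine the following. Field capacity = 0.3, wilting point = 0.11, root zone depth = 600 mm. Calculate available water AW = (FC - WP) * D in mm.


AW = (FC - WP) * D
   = (0.3 - 0.11) * 600
   = 0.19 * 600
   = 114 mm


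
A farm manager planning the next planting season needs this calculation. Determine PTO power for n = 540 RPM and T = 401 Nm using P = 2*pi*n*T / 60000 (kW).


P = 2*pi*n*T / 60000
  = 2*pi * 540 * 401 / 60000
  = 1360560.95 / 60000
  = 22.68 kW


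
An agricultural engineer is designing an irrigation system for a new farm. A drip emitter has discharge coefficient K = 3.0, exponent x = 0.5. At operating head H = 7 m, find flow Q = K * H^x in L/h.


Q = K * H^x
  = 3.0 * 7^0.5
  = 3.0 * 2.6458
  = 7.94 L/h


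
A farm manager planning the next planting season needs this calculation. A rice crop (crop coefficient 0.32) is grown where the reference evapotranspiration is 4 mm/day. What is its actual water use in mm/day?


ETc = Kc * ET0
    = 0.32 * 4
    = 1.28 mm/day


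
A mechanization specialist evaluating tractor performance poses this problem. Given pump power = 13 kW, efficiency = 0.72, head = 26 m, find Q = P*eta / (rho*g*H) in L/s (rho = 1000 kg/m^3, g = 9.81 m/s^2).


Q = (P * 1000 * eta) / (rho * g * H)
  = (13 * 1000 * 0.72) / (1000 * 9.81 * 26)
  = 9360 / 255060
  = 0.03670 m^3/s = 36.70 L/s


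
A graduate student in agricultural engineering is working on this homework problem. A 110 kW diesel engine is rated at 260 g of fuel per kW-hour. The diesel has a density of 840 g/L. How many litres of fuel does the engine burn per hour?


FC = P * BSFC / rho_fuel
   = 110 * 260 / 840
   = 28600 / 840
   = 34.05 L/h


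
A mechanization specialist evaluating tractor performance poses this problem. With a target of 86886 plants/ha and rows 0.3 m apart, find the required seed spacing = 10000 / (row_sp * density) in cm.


spacing = 10000 / (row_sp * density)
        = 10000 / (0.3 * 86886)
        = 10000 / 26065.80
        = 0.38364 m = 38.36 cm


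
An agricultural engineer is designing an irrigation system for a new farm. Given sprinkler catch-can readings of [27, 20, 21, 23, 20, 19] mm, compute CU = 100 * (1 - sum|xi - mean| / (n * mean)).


xbar = 130 / 6 = 21.667
sum|xi - xbar| = 13.333
CU = 100 * (1 - 13.333 / (6 * 21.667))
   = 100 * (1 - 0.1026)
   = 89.74%


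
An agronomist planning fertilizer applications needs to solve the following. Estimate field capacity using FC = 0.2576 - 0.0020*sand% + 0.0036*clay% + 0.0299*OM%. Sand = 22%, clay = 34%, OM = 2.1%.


FC = 0.2576 - 0.0020*22 + 0.0036*34 + 0.0299*2.1
   = 0.2576 - 0.0440 + 0.1224 + 0.0628
   = 0.3988


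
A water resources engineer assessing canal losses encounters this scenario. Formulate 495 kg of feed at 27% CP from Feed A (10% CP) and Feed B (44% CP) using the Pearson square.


parts_A = CP_b - target = 44 - 27 = 17
parts_B = target - CP_a = 27 - 10 = 17
total_parts = 17 + 17 = 34
Feed A = 495 * 17 / 34 = 247.50 kg
Feed B = 495 * 17 / 34 = 247.50 kg


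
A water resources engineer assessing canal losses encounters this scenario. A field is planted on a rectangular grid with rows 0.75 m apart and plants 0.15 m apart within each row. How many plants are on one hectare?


D = 10000 / (row_sp * plant_sp)
  = 10000 / (0.75 * 0.15)
  = 10000 / 0.1125
  = 88888.89 plants/ha


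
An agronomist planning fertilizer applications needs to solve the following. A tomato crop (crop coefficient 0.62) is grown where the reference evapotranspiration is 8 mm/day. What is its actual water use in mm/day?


ETc = Kc * ET0
    = 0.62 * 8
    = 4.96 mm/day


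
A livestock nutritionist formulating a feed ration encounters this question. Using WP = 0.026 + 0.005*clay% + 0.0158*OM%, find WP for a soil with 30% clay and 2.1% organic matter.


WP = 0.026 + 0.005*30 + 0.0158*2.1
   = 0.026 + 0.1500 + 0.0332
   = 0.2092


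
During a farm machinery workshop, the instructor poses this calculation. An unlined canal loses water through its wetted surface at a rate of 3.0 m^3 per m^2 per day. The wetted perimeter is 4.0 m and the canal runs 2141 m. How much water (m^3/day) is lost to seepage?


S = C * P * L
  = 3.0 * 4.0 * 2141
  = 25692 m^3/day


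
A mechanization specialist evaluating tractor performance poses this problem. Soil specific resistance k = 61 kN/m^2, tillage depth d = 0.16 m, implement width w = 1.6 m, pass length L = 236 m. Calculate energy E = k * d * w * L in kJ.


E = k * d * w * L
  = 61 * 0.16 * 1.6 * 236
  = 3685.38 kJ


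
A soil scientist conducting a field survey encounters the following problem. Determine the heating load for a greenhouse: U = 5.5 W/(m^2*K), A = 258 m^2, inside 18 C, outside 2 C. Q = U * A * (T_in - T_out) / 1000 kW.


dT = 18 - (2) = 16 K
Q = U * A * dT
  = 5.5 * 258 * 16
  = 22704 W = 22.70 kW


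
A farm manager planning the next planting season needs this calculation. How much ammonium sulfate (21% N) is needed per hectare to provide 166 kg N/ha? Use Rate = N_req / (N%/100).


Rate = N_required / (N_content / 100)
     = 166 / (21 / 100)
     = 166 / 0.21
     = 790.48 kg/ha


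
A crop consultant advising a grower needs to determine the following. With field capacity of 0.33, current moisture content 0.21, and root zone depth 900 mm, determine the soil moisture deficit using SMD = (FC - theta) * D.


SMD = (FC - theta) * D
    = (0.33 - 0.21) * 900
    = 0.120 * 900
    = 108 mm


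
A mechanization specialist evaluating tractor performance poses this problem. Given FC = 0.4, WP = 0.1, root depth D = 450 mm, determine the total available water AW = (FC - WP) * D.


AW = (FC - WP) * D
   = (0.4 - 0.1) * 450
   = 0.30 * 450
   = 135 mm


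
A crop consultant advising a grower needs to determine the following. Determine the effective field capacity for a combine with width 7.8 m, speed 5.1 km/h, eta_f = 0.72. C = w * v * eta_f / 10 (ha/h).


C = w * v * eta_f / 10
  = 7.8 * 5.1 * 0.72 / 10
  = 28.64 / 10
  = 2.86 ha/h


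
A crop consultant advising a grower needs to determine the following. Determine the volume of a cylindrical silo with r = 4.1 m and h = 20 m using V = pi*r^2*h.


V = pi * r^2 * h
  = pi * 4.1^2 * 20
  = pi * 16.81 * 20
  = 1056.20 m^3


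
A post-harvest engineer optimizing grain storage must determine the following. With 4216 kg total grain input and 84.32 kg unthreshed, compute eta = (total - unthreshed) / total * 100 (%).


eta = (total - unthreshed) / total * 100
    = (4216 - 84.32) / 4216 * 100
    = 4131.68 / 4216 * 100
    = 98%


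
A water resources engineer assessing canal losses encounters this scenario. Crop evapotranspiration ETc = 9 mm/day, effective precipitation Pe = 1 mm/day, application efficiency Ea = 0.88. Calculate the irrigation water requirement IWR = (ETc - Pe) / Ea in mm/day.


IWR = (ETc - Pe) / Ea
    = (9 - 1) / 0.88
    = 8 / 0.88
    = 9.09 mm/day


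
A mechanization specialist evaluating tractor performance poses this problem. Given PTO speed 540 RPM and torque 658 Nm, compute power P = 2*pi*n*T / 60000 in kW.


P = 2*pi*n*T / 60000
  = 2*pi * 540 * 658 / 60000
  = 2232541.40 / 60000
  = 37.21 kW


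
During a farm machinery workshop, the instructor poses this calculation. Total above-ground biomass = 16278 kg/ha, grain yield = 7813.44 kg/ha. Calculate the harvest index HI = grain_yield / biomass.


HI = grain_yield / biomass
   = 7813.44 / 16278
   = 0.48


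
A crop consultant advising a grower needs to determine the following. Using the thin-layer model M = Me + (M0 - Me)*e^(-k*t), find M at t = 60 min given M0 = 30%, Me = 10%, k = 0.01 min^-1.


M = Me + (M0 - Me) * e^(-k*t)
  = 10 + (30 - 10) * e^(-0.01*60)
  = 10 + 20 * e^(-0.600)
  = 10 + 20 * 0.54881
  = 10 + 10.9762
  = 20.98%


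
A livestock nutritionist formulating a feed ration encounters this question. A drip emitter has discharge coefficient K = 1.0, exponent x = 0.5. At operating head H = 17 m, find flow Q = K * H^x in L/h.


Q = K * H^x
  = 1.0 * 17^0.5
  = 1.0 * 4.1231
  = 4.12 L/h


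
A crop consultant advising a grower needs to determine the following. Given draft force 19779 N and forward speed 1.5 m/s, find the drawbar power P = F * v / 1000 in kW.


P = F * v / 1000
  = 19779 * 1.5 / 1000
  = 29668.50 / 1000
  = 29.67 kW


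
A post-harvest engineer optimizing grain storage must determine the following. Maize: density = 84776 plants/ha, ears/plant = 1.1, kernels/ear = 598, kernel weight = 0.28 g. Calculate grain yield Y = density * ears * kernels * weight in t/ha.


Y = density * ears * kernels * kw
  = 84776 * 1.1 * 598 * 0.28 g/ha
  = 15614382.78 g/ha
  = 15614.38 kg/ha = 15.61 t/ha


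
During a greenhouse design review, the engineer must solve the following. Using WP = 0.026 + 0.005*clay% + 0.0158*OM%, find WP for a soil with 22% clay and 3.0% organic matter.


WP = 0.026 + 0.005*22 + 0.0158*3.0
   = 0.026 + 0.1100 + 0.0474
   = 0.1834


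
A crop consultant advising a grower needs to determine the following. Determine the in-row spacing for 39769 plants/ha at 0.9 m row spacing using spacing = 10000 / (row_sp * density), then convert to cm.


spacing = 10000 / (row_sp * density)
        = 10000 / (0.9 * 39769)
        = 10000 / 35792.10
        = 0.27939 m = 27.94 cm


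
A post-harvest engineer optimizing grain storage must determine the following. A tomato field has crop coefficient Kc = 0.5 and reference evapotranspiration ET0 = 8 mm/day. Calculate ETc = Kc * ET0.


ETc = Kc * ET0
    = 0.5 * 8
    = 4 mm/day


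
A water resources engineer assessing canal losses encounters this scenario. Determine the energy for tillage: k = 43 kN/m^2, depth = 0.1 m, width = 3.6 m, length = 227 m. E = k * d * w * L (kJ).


E = k * d * w * L
  = 43 * 0.1 * 3.6 * 227
  = 3513.96 kJ


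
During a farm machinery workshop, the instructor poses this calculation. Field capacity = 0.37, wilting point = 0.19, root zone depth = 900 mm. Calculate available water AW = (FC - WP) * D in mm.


AW = (FC - WP) * D
   = (0.37 - 0.19) * 900
   = 0.18 * 900
   = 162 mm


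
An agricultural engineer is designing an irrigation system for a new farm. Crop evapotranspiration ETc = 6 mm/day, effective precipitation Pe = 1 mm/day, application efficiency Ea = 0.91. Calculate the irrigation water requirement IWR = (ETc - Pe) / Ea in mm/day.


IWR = (ETc - Pe) / Ea
    = (6 - 1) / 0.91
    = 5 / 0.91
    = 5.49 mm/day


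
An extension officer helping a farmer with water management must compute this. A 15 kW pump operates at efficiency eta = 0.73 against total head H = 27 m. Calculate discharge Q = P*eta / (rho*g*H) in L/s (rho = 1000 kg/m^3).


Q = (P * 1000 * eta) / (rho * g * H)
  = (15 * 1000 * 0.73) / (1000 * 9.81 * 27)
  = 10950 / 264870
  = 0.04134 m^3/s = 41.34 L/s


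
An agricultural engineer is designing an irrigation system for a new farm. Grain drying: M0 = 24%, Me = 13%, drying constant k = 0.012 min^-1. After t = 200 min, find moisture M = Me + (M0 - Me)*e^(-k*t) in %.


M = Me + (M0 - Me) * e^(-k*t)
  = 13 + (24 - 13) * e^(-0.012*200)
  = 13 + 11 * e^(-2.400)
  = 13 + 11 * 0.09072
  = 13 + 0.9979
  = 14.00%


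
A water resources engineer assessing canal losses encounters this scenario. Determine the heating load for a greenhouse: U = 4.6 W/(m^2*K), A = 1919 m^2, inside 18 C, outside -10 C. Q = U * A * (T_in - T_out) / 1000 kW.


dT = 18 - (-10) = 28 K
Q = U * A * dT
  = 4.6 * 1919 * 28
  = 247167.20 W = 247.17 kW


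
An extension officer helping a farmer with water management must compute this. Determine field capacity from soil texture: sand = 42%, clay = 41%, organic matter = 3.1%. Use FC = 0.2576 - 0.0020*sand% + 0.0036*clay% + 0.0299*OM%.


FC = 0.2576 - 0.0020*42 + 0.0036*41 + 0.0299*3.1
   = 0.2576 - 0.0840 + 0.1476 + 0.0927
   = 0.4139


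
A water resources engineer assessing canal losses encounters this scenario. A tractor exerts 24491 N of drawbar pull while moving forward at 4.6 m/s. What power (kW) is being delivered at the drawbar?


P = F * v / 1000
  = 24491 * 4.6 / 1000
  = 112658.60 / 1000
  = 112.66 kW


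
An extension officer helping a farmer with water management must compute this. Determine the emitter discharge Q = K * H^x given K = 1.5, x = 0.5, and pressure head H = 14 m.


Q = K * H^x
  = 1.5 * 14^0.5
  = 1.5 * 3.7417
  = 5.61 L/h


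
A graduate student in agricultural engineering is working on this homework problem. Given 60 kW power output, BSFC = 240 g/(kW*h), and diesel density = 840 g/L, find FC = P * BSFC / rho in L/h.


FC = P * BSFC / rho_fuel
   = 60 * 240 / 840
   = 14400 / 840
   = 17.14 L/h


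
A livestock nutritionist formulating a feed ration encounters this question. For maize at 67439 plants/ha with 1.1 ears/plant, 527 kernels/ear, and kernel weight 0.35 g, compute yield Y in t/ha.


Y = density * ears * kernels * kw
  = 67439 * 1.1 * 527 * 0.35 g/ha
  = 13683035.91 g/ha
  = 13683.04 kg/ha = 13.68 t/ha


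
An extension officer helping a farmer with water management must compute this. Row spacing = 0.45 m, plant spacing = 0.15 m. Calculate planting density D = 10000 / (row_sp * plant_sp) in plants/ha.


D = 10000 / (row_sp * plant_sp)
  = 10000 / (0.45 * 0.15)
  = 10000 / 0.0675
  = 148148.15 plants/ha


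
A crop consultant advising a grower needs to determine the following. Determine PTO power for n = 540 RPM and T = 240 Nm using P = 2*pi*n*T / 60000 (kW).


P = 2*pi*n*T / 60000
  = 2*pi * 540 * 240 / 60000
  = 814300.82 / 60000
  = 13.57 kW


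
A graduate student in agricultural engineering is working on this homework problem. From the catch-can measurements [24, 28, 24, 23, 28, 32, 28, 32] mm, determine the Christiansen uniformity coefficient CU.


xbar = 219 / 8 = 27.375
sum|xi - xbar| = 22.250
CU = 100 * (1 - 22.250 / (8 * 27.375))
   = 100 * (1 - 0.1016)
   = 89.84%


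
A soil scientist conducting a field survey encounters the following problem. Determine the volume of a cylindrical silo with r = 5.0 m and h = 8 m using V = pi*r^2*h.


V = pi * r^2 * h
  = pi * 5.0^2 * 8
  = pi * 25 * 8
  = 628.32 m^3


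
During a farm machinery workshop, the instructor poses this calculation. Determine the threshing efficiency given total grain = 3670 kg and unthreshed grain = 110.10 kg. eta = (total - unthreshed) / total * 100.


eta = (total - unthreshed) / total * 100
    = (3670 - 110.10) / 3670 * 100
    = 3559.90 / 3670 * 100
    = 97%


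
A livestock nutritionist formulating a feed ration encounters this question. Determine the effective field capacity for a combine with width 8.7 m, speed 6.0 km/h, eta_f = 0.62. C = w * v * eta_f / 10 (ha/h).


C = w * v * eta_f / 10
  = 8.7 * 6.0 * 0.62 / 10
  = 32.36 / 10
  = 3.24 ha/h


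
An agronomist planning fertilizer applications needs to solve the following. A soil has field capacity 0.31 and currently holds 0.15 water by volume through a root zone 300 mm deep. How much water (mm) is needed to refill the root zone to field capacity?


SMD = (FC - theta) * D
    = (0.31 - 0.15) * 300
    = 0.160 * 300
    = 48 mm


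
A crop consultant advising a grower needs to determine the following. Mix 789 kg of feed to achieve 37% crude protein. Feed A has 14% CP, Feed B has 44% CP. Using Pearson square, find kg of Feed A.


parts_A = CP_b - target = 44 - 37 = 7
parts_B = target - CP_a = 37 - 14 = 23
total_parts = 7 + 23 = 30
Feed A = 789 * 7 / 30 = 184.10 kg
Feed B = 789 * 23 / 30 = 604.90 kg

184.10 kg


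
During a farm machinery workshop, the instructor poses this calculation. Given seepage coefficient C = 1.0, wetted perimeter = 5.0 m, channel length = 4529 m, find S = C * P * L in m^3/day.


S = C * P * L
  = 1.0 * 5.0 * 4529
  = 22645 m^3/day


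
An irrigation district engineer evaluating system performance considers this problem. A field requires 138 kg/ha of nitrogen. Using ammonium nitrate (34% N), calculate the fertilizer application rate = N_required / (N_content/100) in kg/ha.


Rate = N_required / (N_content / 100)
     = 138 / (34 / 100)
     = 138 / 0.34
     = 405.88 kg/ha


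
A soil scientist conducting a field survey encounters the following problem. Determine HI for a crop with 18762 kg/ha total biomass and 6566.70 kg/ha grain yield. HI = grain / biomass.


HI = grain_yield / biomass
   = 6566.70 / 18762
   = 0.35


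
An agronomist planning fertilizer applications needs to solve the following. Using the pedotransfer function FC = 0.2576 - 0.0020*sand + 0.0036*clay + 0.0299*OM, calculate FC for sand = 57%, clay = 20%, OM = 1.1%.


FC = 0.2576 - 0.0020*57 + 0.0036*20 + 0.0299*1.1
   = 0.2576 - 0.1140 + 0.0720 + 0.0329
   = 0.2485


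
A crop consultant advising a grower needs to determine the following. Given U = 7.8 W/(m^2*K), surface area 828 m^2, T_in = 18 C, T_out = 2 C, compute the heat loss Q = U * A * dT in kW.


dT = 18 - (2) = 16 K
Q = U * A * dT
  = 7.8 * 828 * 16
  = 103334.40 W = 103.33 kW


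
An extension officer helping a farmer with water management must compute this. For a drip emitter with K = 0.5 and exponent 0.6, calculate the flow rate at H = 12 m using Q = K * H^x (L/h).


Q = K * H^x
  = 0.5 * 12^0.6
  = 0.5 * 4.4413
  = 2.22 L/h


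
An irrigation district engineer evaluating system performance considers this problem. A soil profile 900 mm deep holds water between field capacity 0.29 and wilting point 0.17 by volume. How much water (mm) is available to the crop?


AW = (FC - WP) * D
   = (0.29 - 0.17) * 900
   = 0.12 * 900
   = 108 mm


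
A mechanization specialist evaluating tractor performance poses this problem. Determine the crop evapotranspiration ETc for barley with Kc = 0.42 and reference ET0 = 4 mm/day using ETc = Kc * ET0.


ETc = Kc * ET0
    = 0.42 * 4
    = 1.68 mm/day


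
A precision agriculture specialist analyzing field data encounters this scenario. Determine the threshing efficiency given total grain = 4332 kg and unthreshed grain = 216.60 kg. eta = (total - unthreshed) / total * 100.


eta = (total - unthreshed) / total * 100
    = (4332 - 216.60) / 4332 * 100
    = 4115.40 / 4332 * 100
    = 95%


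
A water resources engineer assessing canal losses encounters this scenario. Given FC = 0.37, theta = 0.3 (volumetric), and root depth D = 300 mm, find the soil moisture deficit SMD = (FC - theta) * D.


SMD = (FC - theta) * D
    = (0.37 - 0.3) * 300
    = 0.070 * 300
    = 21 mm


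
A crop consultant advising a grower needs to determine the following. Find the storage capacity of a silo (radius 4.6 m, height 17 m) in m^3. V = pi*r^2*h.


V = pi * r^2 * h
  = pi * 4.6^2 * 17
  = pi * 21.16 * 17
  = 1130.09 m^3


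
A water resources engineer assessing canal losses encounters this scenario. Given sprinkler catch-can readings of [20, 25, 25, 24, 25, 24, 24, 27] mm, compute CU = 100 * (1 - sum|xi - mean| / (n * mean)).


xbar = 194 / 8 = 24.250
sum|xi - xbar| = 10
CU = 100 * (1 - 10 / (8 * 24.250))
   = 100 * (1 - 0.0515)
   = 94.85%


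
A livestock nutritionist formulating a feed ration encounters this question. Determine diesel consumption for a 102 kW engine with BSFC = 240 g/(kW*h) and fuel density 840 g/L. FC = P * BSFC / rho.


FC = P * BSFC / rho_fuel
   = 102 * 240 / 840
   = 24480 / 840
   = 29.14 L/h


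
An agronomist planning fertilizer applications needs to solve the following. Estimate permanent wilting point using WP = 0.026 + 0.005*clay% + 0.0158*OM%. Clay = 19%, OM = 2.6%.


WP = 0.026 + 0.005*19 + 0.0158*2.6
   = 0.026 + 0.0950 + 0.0411
   = 0.1621


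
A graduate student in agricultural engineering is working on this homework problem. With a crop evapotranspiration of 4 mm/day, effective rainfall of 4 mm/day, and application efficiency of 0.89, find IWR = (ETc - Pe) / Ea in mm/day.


IWR = (ETc - Pe) / Ea
    = (4 - 4) / 0.89
    = 0 / 0.89
    = 0 mm/day


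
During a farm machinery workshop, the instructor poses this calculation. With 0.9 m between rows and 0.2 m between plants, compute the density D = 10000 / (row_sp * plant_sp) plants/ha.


D = 10000 / (row_sp * plant_sp)
  = 10000 / (0.9 * 0.2)
  = 10000 / 0.1800
  = 55555.56 plants/ha


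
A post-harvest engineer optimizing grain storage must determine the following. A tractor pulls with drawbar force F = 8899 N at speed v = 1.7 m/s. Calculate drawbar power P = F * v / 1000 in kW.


P = F * v / 1000
  = 8899 * 1.7 / 1000
  = 15128.30 / 1000
  = 15.13 kW


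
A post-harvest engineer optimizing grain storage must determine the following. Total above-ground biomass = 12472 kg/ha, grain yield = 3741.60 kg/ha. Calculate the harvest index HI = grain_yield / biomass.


HI = grain_yield / biomass
   = 3741.60 / 12472
   = 0.30


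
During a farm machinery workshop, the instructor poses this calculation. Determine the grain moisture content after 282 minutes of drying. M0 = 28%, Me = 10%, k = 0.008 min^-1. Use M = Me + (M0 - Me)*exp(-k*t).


M = Me + (M0 - Me) * e^(-k*t)
  = 10 + (28 - 10) * e^(-0.008*282)
  = 10 + 18 * e^(-2.256)
  = 10 + 18 * 0.10477
  = 10 + 1.8858
  = 11.89%


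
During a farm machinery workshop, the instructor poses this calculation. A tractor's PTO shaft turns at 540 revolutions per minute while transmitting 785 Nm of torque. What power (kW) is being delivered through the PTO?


P = 2*pi*n*T / 60000
  = 2*pi * 540 * 785 / 60000
  = 2663442.25 / 60000
  = 44.39 kW


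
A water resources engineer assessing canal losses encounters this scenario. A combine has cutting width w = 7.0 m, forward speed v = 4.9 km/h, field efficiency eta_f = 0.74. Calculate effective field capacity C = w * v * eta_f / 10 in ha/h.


C = w * v * eta_f / 10
  = 7.0 * 4.9 * 0.74 / 10
  = 25.38 / 10
  = 2.54 ha/h


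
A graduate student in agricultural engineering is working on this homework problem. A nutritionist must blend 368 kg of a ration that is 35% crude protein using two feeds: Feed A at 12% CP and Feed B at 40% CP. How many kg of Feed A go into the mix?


parts_A = CP_b - target = 40 - 35 = 5
parts_B = target - CP_a = 35 - 12 = 23
total_parts = 5 + 23 = 28
Feed A = 368 * 5 / 28 = 65.71 kg
Feed B = 368 * 23 / 28 = 302.29 kg

65.71 kg


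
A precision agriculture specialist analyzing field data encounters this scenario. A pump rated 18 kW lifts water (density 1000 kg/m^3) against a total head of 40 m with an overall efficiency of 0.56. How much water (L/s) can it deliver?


Q = (P * 1000 * eta) / (rho * g * H)
  = (18 * 1000 * 0.56) / (1000 * 9.81 * 40)
  = 10080 / 392400
  = 0.02569 m^3/s = 25.69 L/s


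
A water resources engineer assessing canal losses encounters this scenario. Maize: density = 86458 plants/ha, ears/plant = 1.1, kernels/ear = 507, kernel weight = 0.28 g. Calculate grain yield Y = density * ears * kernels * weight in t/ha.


Y = density * ears * kernels * kw
  = 86458 * 1.1 * 507 * 0.28 g/ha
  = 13500935.45 g/ha
  = 13500.94 kg/ha = 13.50 t/ha


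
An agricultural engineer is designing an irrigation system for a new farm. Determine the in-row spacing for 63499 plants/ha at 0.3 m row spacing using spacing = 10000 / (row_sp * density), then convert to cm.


spacing = 10000 / (row_sp * density)
        = 10000 / (0.3 * 63499)
        = 10000 / 19049.70
        = 0.52494 m = 52.49 cm


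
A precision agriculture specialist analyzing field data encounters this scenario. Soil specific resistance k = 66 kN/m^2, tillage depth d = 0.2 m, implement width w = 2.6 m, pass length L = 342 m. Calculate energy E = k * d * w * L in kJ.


E = k * d * w * L
  = 66 * 0.2 * 2.6 * 342
  = 11737.44 kJ


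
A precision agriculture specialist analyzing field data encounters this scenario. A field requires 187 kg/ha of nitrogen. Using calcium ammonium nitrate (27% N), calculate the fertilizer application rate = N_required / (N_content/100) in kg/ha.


Rate = N_required / (N_content / 100)
     = 187 / (27 / 100)
     = 187 / 0.27
     = 692.59 kg/ha


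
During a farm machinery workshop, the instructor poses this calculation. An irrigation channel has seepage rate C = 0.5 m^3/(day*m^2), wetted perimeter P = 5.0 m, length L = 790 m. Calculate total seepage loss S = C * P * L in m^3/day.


S = C * P * L
  = 0.5 * 5.0 * 790
  = 1975 m^3/day


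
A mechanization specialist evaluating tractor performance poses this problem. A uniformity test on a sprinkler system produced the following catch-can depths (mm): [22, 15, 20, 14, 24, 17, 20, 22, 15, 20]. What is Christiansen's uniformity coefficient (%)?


xbar = 189 / 10 = 18.900
sum|xi - xbar| = 29.200
CU = 100 * (1 - 29.200 / (10 * 18.900))
   = 100 * (1 - 0.1545)
   = 84.55%


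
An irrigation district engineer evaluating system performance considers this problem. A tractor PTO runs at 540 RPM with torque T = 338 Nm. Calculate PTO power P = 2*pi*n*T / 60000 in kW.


P = 2*pi*n*T / 60000
  = 2*pi * 540 * 338 / 60000
  = 1146806.98 / 60000
  = 19.11 kW


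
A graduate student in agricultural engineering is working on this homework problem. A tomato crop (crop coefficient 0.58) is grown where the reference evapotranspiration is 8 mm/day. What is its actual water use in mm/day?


ETc = Kc * ET0
    = 0.58 * 8
    = 4.64 mm/day


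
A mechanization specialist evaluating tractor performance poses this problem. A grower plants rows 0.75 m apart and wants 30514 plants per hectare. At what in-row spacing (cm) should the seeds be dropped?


spacing = 10000 / (row_sp * density)
        = 10000 / (0.75 * 30514)
        = 10000 / 22885.50
        = 0.43696 m = 43.70 cm


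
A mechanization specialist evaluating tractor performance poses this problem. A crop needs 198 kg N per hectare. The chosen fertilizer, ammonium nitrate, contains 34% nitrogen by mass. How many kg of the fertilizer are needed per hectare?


Rate = N_required / (N_content / 100)
     = 198 / (34 / 100)
     = 198 / 0.34
     = 582.35 kg/ha


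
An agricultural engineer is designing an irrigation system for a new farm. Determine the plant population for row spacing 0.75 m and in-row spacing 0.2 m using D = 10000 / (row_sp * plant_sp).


D = 10000 / (row_sp * plant_sp)
  = 10000 / (0.75 * 0.2)
  = 10000 / 0.1500
  = 66666.67 plants/ha


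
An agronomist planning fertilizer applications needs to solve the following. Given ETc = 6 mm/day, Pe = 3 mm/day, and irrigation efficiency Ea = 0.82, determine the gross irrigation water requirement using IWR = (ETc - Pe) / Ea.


IWR = (ETc - Pe) / Ea
    = (6 - 3) / 0.82
    = 3 / 0.82
    = 3.66 mm/day


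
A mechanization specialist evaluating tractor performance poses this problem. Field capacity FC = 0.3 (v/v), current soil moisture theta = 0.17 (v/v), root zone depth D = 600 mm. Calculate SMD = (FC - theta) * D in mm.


SMD = (FC - theta) * D
    = (0.3 - 0.17) * 600
    = 0.130 * 600
    = 78 mm
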